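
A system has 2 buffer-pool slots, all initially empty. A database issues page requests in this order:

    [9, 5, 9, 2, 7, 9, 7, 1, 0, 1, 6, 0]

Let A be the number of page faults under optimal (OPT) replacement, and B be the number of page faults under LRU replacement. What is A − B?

Under OPT: F F . F F . . F F . F . → 7 faults.
Under LRU: F F . F F F . F F . F F → 9 faults.
A − B = 7 − 9 = -2.

-2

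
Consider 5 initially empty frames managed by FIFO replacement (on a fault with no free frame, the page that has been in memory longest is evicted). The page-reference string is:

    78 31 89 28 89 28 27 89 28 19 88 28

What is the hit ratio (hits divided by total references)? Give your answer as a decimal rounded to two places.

0.42

78: miss, frames {78}
31: miss, frames {78,31}
89: miss, frames {78,31,89}
28: miss, frames {78,31,89,28}
89: hit
28: hit
27: miss, frames {78,31,89,28,27}
89: hit
28: hit
19: miss, evict 78, frames {31,89,28,27,19}
88: miss, evict 31, frames {89,28,27,19,88}
28: hit
Hits: 5 of 12 references → 5/12 = 0.4167.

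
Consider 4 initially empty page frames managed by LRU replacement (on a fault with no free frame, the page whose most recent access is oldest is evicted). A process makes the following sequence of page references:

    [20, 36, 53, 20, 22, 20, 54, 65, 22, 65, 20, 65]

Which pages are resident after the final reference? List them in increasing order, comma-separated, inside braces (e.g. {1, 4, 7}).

{20, 22, 54, 65}

20: miss, frames {20}
36: miss, frames {20,36}
53: miss, frames {20,36,53}
20: hit
22: miss, frames {36,53,20,22}
20: hit
54: miss, evict 36, frames {53,22,20,54}
65: miss, evict 53, frames {22,20,54,65}
22: hit
65: hit
20: hit
65: hit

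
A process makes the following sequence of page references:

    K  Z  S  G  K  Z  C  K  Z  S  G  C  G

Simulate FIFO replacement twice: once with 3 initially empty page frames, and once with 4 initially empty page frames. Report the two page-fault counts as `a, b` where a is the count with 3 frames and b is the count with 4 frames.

3 frames: F F F F F F F . . F F . . → 9 faults.
4 frames: F F F F . . F F F F F F . → 10 faults.
10 > 9: adding a frame increased faults — Belady's anomaly.

9, 10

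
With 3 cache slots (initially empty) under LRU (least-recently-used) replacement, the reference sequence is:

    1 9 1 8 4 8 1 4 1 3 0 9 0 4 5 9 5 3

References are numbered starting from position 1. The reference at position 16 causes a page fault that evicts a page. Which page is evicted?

pos 1: 1: miss, frames [1]
pos 2: 9: miss, frames [1, 9]
pos 3: 1: hit
pos 4: 8: miss, frames [9, 1, 8]
pos 5: 4: miss, evict 9, frames [1, 8, 4]
pos 6: 8: hit
pos 7: 1: hit
pos 8: 4: hit
pos 9: 1: hit
pos 10: 3: miss, evict 8, frames [4, 1, 3]
pos 11: 0: miss, evict 4, frames [1, 3, 0]
pos 12: 9: miss, evict 1, frames [3, 0, 9]
pos 13: 0: hit
pos 14: 4: miss, evict 3, frames [9, 0, 4]
pos 15: 5: miss, evict 9, frames [0, 4, 5]
pos 16: 9: miss, evict 0, frames [4, 5, 9]
At position 16, page 0 is evicted.

0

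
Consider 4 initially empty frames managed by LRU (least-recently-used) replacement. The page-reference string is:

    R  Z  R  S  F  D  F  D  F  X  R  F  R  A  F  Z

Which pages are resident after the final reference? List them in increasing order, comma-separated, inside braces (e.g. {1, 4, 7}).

R -> miss, frames {R}
Z -> miss, frames {R,Z}
R -> hit
S -> miss, frames {Z,R,S}
F -> miss, frames {Z,R,S,F}
D -> miss, evict Z, frames {R,S,F,D}
F -> hit
D -> hit
F -> hit
X -> miss, evict R, frames {S,D,F,X}
R -> miss, evict S, frames {D,F,X,R}
F -> hit
R -> hit
A -> miss, evict D, frames {X,F,R,A}
F -> hit
Z -> miss, evict X, frames {R,A,F,Z}

{A, F, R, Z}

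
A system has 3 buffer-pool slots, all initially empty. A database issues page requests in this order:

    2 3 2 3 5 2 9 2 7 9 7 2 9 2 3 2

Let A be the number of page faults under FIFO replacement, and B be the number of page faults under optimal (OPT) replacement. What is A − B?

Under FIFO: F F . . F . F F F . . . . . F . → 7 faults.
Under OPT: F F . . F . F . F . . . . . F . → 6 faults.
A − B = 7 − 6 = 1.

1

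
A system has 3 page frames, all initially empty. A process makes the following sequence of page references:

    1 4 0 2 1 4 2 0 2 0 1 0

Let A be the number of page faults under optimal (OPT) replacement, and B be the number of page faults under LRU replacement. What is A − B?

Under OPT: F F F F . . . F . . . . → 5 faults.
Under LRU: F F F F F F . F . . F . → 8 faults.
A − B = 5 − 8 = -3.

-3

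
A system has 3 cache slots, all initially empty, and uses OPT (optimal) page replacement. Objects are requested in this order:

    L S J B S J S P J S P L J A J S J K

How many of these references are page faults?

8

L -> miss, frames {L}
S -> miss, frames {L,S}
J -> miss, frames {L,S,J}
B -> miss, evict L, frames {S,J,B}
S -> hit
J -> hit
S -> hit
P -> miss, evict B, frames {S,J,P}
J -> hit
S -> hit
P -> hit
L -> miss, evict P, frames {S,J,L}
J -> hit
A -> miss, evict L, frames {S,J,A}
J -> hit
S -> hit
J -> hit
K -> miss, evict A, frames {S,J,K}
Page faults: 8.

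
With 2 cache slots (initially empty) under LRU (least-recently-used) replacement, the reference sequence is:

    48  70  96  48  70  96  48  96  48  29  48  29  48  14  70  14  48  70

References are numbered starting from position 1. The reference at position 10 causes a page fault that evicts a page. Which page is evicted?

96

pos 1: 48 → fault, frames (48)
pos 2: 70 → fault, frames (48 70)
pos 3: 96 → fault, evict 48, frames (70 96)
pos 4: 48 → fault, evict 70, frames (96 48)
pos 5: 70 → fault, evict 96, frames (48 70)
pos 6: 96 → fault, evict 48, frames (70 96)
pos 7: 48 → fault, evict 70, frames (96 48)
pos 8: 96 → hit
pos 9: 48 → hit
pos 10: 29 → fault, evict 96, frames (48 29)
At position 10, page 96 is evicted.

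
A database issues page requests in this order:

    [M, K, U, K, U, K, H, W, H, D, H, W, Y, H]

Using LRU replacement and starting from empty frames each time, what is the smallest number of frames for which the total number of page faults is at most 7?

3

f=1: 14 faults
f=2: 9 faults
f=3: 7 faults
f=4: 7 faults
f=5: 7 faults
f=6: 7 faults
f=7: 7 faults
Smallest f with faults ≤ 7 is 3.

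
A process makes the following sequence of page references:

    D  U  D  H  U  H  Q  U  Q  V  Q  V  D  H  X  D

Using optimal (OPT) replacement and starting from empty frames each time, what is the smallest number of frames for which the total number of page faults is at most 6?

f=1: 16 faults
f=2: 8 faults
f=3: 7 faults
f=4: 6 faults
f=5: 6 faults
f=6: 6 faults
Smallest f with faults ≤ 6 is 4.

4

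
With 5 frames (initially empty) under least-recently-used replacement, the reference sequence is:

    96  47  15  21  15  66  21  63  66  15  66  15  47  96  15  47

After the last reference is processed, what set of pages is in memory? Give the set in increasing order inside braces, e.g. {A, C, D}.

{15, 47, 63, 66, 96}

96: miss, frames (96)
47: miss, frames (96 47)
15: miss, frames (96 47 15)
21: miss, frames (96 47 15 21)
15: hit
66: miss, frames (96 47 21 15 66)
21: hit
63: miss, evict 96, frames (47 15 66 21 63)
66: hit
15: hit
66: hit
15: hit
47: hit
96: miss, evict 21, frames (63 66 15 47 96)
15: hit
47: hit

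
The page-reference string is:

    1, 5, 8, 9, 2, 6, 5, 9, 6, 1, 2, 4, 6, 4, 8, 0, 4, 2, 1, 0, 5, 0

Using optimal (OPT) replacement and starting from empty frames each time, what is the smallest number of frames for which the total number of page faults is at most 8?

f=1: 22 faults
f=2: 15 faults
f=3: 13 faults
f=4: 11 faults
f=5: 9 faults
f=6: 8 faults
f=7: 8 faults
f=8: 8 faults
Smallest f with faults ≤ 8 is 6.

6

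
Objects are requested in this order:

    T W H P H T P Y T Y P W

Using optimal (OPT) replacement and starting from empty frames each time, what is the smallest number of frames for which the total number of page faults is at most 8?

2

f=1: 12 faults
f=2: 8 faults
f=3: 6 faults
f=4: 5 faults
f=5: 5 faults
Smallest f with faults ≤ 8 is 2.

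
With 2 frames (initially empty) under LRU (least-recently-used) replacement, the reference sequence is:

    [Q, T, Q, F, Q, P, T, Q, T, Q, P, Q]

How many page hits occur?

5

Q: fault, frames [Q]
T: fault, frames [Q, T]
Q: hit
F: fault, evict T, frames [Q, F]
Q: hit
P: fault, evict F, frames [Q, P]
T: fault, evict Q, frames [P, T]
Q: fault, evict P, frames [T, Q]
T: hit
Q: hit
P: fault, evict T, frames [Q, P]
Q: hit
Hits: 5.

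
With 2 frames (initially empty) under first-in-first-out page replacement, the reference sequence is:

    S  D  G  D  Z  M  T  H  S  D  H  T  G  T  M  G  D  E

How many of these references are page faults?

S -> fault, frames (S)
D -> fault, frames (S D)
G -> fault, evict S, frames (D G)
D -> hit
Z -> fault, evict D, frames (G Z)
M -> fault, evict G, frames (Z M)
T -> fault, evict Z, frames (M T)
H -> fault, evict M, frames (T H)
S -> fault, evict T, frames (H S)
D -> fault, evict H, frames (S D)
H -> fault, evict S, frames (D H)
T -> fault, evict D, frames (H T)
G -> fault, evict H, frames (T G)
T -> hit
M -> fault, evict T, frames (G M)
G -> hit
D -> fault, evict G, frames (M D)
E -> fault, evict M, frames (D E)
Page faults: 15.

15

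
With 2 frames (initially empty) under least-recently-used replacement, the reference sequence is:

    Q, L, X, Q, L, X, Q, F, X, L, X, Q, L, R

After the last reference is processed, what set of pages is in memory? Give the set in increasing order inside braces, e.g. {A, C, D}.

{L, R}

Q -> miss, frames [Q]
L -> miss, frames [Q, L]
X -> miss, evict Q, frames [L, X]
Q -> miss, evict L, frames [X, Q]
L -> miss, evict X, frames [Q, L]
X -> miss, evict Q, frames [L, X]
Q -> miss, evict L, frames [X, Q]
F -> miss, evict X, frames [Q, F]
X -> miss, evict Q, frames [F, X]
L -> miss, evict F, frames [X, L]
X -> hit
Q -> miss, evict L, frames [X, Q]
L -> miss, evict X, frames [Q, L]
R -> miss, evict Q, frames [L, R]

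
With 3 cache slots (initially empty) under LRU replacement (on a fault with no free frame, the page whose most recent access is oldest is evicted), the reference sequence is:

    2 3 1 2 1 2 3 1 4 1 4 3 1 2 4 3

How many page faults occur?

2: fault, frames (2)
3: fault, frames (2 3)
1: fault, frames (2 3 1)
2: hit
1: hit
2: hit
3: hit
1: hit
4: fault, evict 2, frames (3 1 4)
1: hit
4: hit
3: hit
1: hit
2: fault, evict 4, frames (3 1 2)
4: fault, evict 3, frames (1 2 4)
3: fault, evict 1, frames (2 4 3)
Page faults: 7.

7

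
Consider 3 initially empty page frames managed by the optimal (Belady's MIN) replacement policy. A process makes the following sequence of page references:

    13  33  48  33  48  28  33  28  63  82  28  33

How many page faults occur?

13: fault, frames [13]
33: fault, frames [13, 33]
48: fault, frames [13, 33, 48]
33: hit
48: hit
28: fault, evict 48, frames [13, 33, 28]
33: hit
28: hit
63: fault, evict 13, frames [33, 28, 63]
82: fault, evict 63, frames [33, 28, 82]
28: hit
33: hit
Page faults: 6.

6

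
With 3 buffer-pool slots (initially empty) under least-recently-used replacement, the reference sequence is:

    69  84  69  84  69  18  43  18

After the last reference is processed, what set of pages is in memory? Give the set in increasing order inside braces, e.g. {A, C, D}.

{18, 43, 69}

69 → miss, frames (69)
84 → miss, frames (69 84)
69 → hit
84 → hit
69 → hit
18 → miss, frames (84 69 18)
43 → miss, evict 84, frames (69 18 43)
18 → hit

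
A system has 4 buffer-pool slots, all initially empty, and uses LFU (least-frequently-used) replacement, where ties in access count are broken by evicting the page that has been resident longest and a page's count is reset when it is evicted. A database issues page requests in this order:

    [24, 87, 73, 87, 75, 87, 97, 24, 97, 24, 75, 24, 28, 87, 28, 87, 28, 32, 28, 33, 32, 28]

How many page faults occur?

24 -> miss, frames [24]
87 -> miss, frames [24, 87]
73 -> miss, frames [24, 87, 73]
87 -> hit
75 -> miss, frames [24, 87, 73, 75]
87 -> hit
97 -> miss, evict 24, frames [87, 73, 75, 97]
24 -> miss, evict 73, frames [87, 75, 97, 24]
97 -> hit
24 -> hit
75 -> hit
24 -> hit
28 -> miss, evict 75, frames [87, 97, 24, 28]
87 -> hit
28 -> hit
87 -> hit
28 -> hit
32 -> miss, evict 97, frames [87, 24, 28, 32]
28 -> hit
33 -> miss, evict 32, frames [87, 24, 28, 33]
32 -> miss, evict 33, frames [87, 24, 28, 32]
28 -> hit
Page faults: 10.

10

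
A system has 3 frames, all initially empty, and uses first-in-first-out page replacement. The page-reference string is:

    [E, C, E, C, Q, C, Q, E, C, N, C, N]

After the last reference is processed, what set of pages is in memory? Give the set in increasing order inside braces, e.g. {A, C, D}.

{C, N, Q}

E -> miss, frames (E)
C -> miss, frames (E C)
E -> hit
C -> hit
Q -> miss, frames (E C Q)
C -> hit
Q -> hit
E -> hit
C -> hit
N -> miss, evict E, frames (C Q N)
C -> hit
N -> hit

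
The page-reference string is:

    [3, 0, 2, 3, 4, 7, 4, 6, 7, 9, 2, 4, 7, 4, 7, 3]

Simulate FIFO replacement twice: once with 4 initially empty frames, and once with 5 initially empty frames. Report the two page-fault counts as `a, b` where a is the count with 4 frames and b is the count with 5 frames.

4 frames: F F F . F F . F . F F F F . . F → 11 faults.
5 frames: F F F . F F . F . F . . . . . F → 8 faults.
8 < 11: adding a frame reduced faults, as is typical.

11, 8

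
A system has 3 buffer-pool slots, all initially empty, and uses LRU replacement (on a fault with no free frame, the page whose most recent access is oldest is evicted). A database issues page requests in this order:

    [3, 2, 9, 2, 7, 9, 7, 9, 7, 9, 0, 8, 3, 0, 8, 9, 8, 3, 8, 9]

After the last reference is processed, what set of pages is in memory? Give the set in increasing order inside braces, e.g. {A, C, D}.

{3, 8, 9}

3 -> miss, frames [3]
2 -> miss, frames [3, 2]
9 -> miss, frames [3, 2, 9]
2 -> hit
7 -> miss, evict 3, frames [9, 2, 7]
9 -> hit
7 -> hit
9 -> hit
7 -> hit
9 -> hit
0 -> miss, evict 2, frames [7, 9, 0]
8 -> miss, evict 7, frames [9, 0, 8]
3 -> miss, evict 9, frames [0, 8, 3]
0 -> hit
8 -> hit
9 -> miss, evict 3, frames [0, 8, 9]
8 -> hit
3 -> miss, evict 0, frames [9, 8, 3]
8 -> hit
9 -> hit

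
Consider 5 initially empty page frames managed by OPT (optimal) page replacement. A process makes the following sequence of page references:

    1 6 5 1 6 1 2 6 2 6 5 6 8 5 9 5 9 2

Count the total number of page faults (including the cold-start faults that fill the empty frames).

1 → fault, frames (1)
6 → fault, frames (1 6)
5 → fault, frames (1 6 5)
1 → hit
6 → hit
1 → hit
2 → fault, frames (1 6 5 2)
6 → hit
2 → hit
6 → hit
5 → hit
6 → hit
8 → fault, frames (1 6 5 2 8)
5 → hit
9 → fault, evict 8, frames (1 6 5 2 9)
5 → hit
9 → hit
2 → hit
Page faults: 6.

6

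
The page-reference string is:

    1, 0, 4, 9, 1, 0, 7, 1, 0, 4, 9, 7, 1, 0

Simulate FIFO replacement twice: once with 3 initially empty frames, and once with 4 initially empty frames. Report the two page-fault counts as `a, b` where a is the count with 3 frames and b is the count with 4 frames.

3 frames: F F F F F F F . . F F . F F → 11 faults.
4 frames: F F F F . . F F F F F F F F → 12 faults.
12 > 11: adding a frame increased faults — Belady's anomaly.

11, 12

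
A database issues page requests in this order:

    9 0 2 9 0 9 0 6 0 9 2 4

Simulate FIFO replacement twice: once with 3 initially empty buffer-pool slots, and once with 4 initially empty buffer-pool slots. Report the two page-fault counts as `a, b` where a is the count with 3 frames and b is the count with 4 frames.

6, 5

3 frames: F F F . . . . F . F . F → 6 faults.
4 frames: F F F . . . . F . . . F → 5 faults.
5 < 6: adding a frame reduced faults, as is typical.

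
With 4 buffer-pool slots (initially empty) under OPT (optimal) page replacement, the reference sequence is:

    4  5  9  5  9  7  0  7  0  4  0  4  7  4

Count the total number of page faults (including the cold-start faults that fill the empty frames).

5

4 → miss, frames {4}
5 → miss, frames {4,5}
9 → miss, frames {4,5,9}
5 → hit
9 → hit
7 → miss, frames {4,5,9,7}
0 → miss, evict 9, frames {4,5,7,0}
7 → hit
0 → hit
4 → hit
0 → hit
4 → hit
7 → hit
4 → hit
Page faults: 5.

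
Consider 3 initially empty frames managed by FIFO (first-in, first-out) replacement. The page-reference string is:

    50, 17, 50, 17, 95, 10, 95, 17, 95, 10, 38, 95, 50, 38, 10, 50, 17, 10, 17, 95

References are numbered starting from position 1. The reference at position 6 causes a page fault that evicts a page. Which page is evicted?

50

pos 1: 50 -> miss, frames {50}
pos 2: 17 -> miss, frames {50,17}
pos 3: 50 -> hit
pos 4: 17 -> hit
pos 5: 95 -> miss, frames {50,17,95}
pos 6: 10 -> miss, evict 50, frames {17,95,10}
At position 6, page 50 is evicted.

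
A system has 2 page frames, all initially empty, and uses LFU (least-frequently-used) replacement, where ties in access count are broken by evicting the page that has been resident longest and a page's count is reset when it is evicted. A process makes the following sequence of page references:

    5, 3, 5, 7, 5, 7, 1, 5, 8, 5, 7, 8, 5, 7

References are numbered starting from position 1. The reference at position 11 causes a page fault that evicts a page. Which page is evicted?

pos 1: 5: fault, frames (5)
pos 2: 3: fault, frames (5 3)
pos 3: 5: hit
pos 4: 7: fault, evict 3, frames (5 7)
pos 5: 5: hit
pos 6: 7: hit
pos 7: 1: fault, evict 7, frames (5 1)
pos 8: 5: hit
pos 9: 8: fault, evict 1, frames (5 8)
pos 10: 5: hit
pos 11: 7: fault, evict 8, frames (5 7)
At position 11, page 8 is evicted.

8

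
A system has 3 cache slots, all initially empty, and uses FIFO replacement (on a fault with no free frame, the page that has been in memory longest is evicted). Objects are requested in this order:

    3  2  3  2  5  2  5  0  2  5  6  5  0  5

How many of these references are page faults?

5

3: fault, frames (3)
2: fault, frames (3 2)
3: hit
2: hit
5: fault, frames (3 2 5)
2: hit
5: hit
0: fault, evict 3, frames (2 5 0)
2: hit
5: hit
6: fault, evict 2, frames (5 0 6)
5: hit
0: hit
5: hit
Page faults: 5.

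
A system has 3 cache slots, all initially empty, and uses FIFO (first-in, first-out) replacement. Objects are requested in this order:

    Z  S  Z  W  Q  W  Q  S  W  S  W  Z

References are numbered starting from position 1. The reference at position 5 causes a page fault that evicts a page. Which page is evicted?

Z

pos 1: Z -> miss, frames (Z)
pos 2: S -> miss, frames (Z S)
pos 3: Z -> hit
pos 4: W -> miss, frames (Z S W)
pos 5: Q -> miss, evict Z, frames (S W Q)
At position 5, page Z is evicted.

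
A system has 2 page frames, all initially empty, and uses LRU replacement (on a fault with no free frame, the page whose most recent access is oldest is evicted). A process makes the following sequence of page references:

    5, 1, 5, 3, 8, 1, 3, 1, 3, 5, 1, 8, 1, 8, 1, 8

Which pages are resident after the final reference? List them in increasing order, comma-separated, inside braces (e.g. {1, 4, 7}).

5: fault, frames {5}
1: fault, frames {5,1}
5: hit
3: fault, evict 1, frames {5,3}
8: fault, evict 5, frames {3,8}
1: fault, evict 3, frames {8,1}
3: fault, evict 8, frames {1,3}
1: hit
3: hit
5: fault, evict 1, frames {3,5}
1: fault, evict 3, frames {5,1}
8: fault, evict 5, frames {1,8}
1: hit
8: hit
1: hit
8: hit

{1, 8}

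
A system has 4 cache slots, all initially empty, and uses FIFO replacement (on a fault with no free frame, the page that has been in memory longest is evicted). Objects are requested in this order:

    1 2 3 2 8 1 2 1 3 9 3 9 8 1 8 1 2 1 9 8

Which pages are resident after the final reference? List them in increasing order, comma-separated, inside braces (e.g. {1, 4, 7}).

1: fault, frames {1}
2: fault, frames {1,2}
3: fault, frames {1,2,3}
2: hit
8: fault, frames {1,2,3,8}
1: hit
2: hit
1: hit
3: hit
9: fault, evict 1, frames {2,3,8,9}
3: hit
9: hit
8: hit
1: fault, evict 2, frames {3,8,9,1}
8: hit
1: hit
2: fault, evict 3, frames {8,9,1,2}
1: hit
9: hit
8: hit

{1, 2, 8, 9}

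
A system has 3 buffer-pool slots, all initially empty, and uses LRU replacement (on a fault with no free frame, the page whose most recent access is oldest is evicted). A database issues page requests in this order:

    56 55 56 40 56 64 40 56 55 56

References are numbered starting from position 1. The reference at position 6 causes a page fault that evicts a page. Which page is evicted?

55

pos 1: 56 -> miss, frames {56}
pos 2: 55 -> miss, frames {56,55}
pos 3: 56 -> hit
pos 4: 40 -> miss, frames {55,56,40}
pos 5: 56 -> hit
pos 6: 64 -> miss, evict 55, frames {40,56,64}
At position 6, page 55 is evicted.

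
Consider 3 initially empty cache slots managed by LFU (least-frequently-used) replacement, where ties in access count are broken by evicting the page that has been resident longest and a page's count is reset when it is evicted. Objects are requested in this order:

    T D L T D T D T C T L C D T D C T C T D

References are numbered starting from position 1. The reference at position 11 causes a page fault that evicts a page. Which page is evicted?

C

pos 1: T -> fault, frames [T]
pos 2: D -> fault, frames [T, D]
pos 3: L -> fault, frames [T, D, L]
pos 4: T -> hit
pos 5: D -> hit
pos 6: T -> hit
pos 7: D -> hit
pos 8: T -> hit
pos 9: C -> fault, evict L, frames [T, D, C]
pos 10: T -> hit
pos 11: L -> fault, evict C, frames [T, D, L]
At position 11, page C is evicted.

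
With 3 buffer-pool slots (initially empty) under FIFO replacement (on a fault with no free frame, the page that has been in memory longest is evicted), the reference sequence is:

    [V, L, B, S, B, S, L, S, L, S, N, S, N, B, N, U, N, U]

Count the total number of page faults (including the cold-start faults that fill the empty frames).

6

V → miss, frames [V]
L → miss, frames [V, L]
B → miss, frames [V, L, B]
S → miss, evict V, frames [L, B, S]
B → hit
S → hit
L → hit
S → hit
L → hit
S → hit
N → miss, evict L, frames [B, S, N]
S → hit
N → hit
B → hit
N → hit
U → miss, evict B, frames [S, N, U]
N → hit
U → hit
Page faults: 6.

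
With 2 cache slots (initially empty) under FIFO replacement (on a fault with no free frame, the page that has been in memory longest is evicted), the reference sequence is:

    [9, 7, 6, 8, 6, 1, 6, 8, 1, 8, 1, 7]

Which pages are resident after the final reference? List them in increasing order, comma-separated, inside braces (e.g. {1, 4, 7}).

{1, 7}

9 -> miss, frames [9]
7 -> miss, frames [9, 7]
6 -> miss, evict 9, frames [7, 6]
8 -> miss, evict 7, frames [6, 8]
6 -> hit
1 -> miss, evict 6, frames [8, 1]
6 -> miss, evict 8, frames [1, 6]
8 -> miss, evict 1, frames [6, 8]
1 -> miss, evict 6, frames [8, 1]
8 -> hit
1 -> hit
7 -> miss, evict 8, frames [1, 7]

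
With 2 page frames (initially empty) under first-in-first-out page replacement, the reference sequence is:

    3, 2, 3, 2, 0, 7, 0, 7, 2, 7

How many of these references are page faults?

3 -> fault, frames {3}
2 -> fault, frames {3,2}
3 -> hit
2 -> hit
0 -> fault, evict 3, frames {2,0}
7 -> fault, evict 2, frames {0,7}
0 -> hit
7 -> hit
2 -> fault, evict 0, frames {7,2}
7 -> hit
Page faults: 5.

5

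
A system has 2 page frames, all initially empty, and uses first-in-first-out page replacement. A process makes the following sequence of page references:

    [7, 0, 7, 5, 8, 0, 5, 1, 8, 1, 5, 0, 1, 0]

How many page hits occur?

7: fault, frames {7}
0: fault, frames {7,0}
7: hit
5: fault, evict 7, frames {0,5}
8: fault, evict 0, frames {5,8}
0: fault, evict 5, frames {8,0}
5: fault, evict 8, frames {0,5}
1: fault, evict 0, frames {5,1}
8: fault, evict 5, frames {1,8}
1: hit
5: fault, evict 1, frames {8,5}
0: fault, evict 8, frames {5,0}
1: fault, evict 5, frames {0,1}
0: hit
Hits: 3.

3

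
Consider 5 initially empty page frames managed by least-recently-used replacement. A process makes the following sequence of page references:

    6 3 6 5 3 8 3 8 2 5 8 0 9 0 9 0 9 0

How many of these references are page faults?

6 -> miss, frames {6}
3 -> miss, frames {6,3}
6 -> hit
5 -> miss, frames {3,6,5}
3 -> hit
8 -> miss, frames {6,5,3,8}
3 -> hit
8 -> hit
2 -> miss, frames {6,5,3,8,2}
5 -> hit
8 -> hit
0 -> miss, evict 6, frames {3,2,5,8,0}
9 -> miss, evict 3, frames {2,5,8,0,9}
0 -> hit
9 -> hit
0 -> hit
9 -> hit
0 -> hit
Page faults: 7.

7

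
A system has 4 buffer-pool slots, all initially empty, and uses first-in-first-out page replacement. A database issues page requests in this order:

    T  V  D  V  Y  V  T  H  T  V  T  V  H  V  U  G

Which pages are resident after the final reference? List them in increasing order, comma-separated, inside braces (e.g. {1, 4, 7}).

T -> miss, frames (T)
V -> miss, frames (T V)
D -> miss, frames (T V D)
V -> hit
Y -> miss, frames (T V D Y)
V -> hit
T -> hit
H -> miss, evict T, frames (V D Y H)
T -> miss, evict V, frames (D Y H T)
V -> miss, evict D, frames (Y H T V)
T -> hit
V -> hit
H -> hit
V -> hit
U -> miss, evict Y, frames (H T V U)
G -> miss, evict H, frames (T V U G)

{G, T, U, V}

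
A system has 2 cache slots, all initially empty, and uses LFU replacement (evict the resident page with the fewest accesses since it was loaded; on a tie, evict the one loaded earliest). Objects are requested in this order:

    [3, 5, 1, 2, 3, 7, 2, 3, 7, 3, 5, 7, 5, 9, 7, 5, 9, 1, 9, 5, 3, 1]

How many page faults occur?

20

3 -> miss, frames (3)
5 -> miss, frames (3 5)
1 -> miss, evict 3, frames (5 1)
2 -> miss, evict 5, frames (1 2)
3 -> miss, evict 1, frames (2 3)
7 -> miss, evict 2, frames (3 7)
2 -> miss, evict 3, frames (7 2)
3 -> miss, evict 7, frames (2 3)
7 -> miss, evict 2, frames (3 7)
3 -> hit
5 -> miss, evict 7, frames (3 5)
7 -> miss, evict 5, frames (3 7)
5 -> miss, evict 7, frames (3 5)
9 -> miss, evict 5, frames (3 9)
7 -> miss, evict 9, frames (3 7)
5 -> miss, evict 7, frames (3 5)
9 -> miss, evict 5, frames (3 9)
1 -> miss, evict 9, frames (3 1)
9 -> miss, evict 1, frames (3 9)
5 -> miss, evict 9, frames (3 5)
3 -> hit
1 -> miss, evict 5, frames (3 1)
Page faults: 20.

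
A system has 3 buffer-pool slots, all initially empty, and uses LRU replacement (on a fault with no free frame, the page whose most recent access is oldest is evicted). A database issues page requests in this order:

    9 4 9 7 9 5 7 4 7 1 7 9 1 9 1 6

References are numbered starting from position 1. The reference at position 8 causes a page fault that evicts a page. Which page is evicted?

9

pos 1: 9 -> fault, frames {9}
pos 2: 4 -> fault, frames {9,4}
pos 3: 9 -> hit
pos 4: 7 -> fault, frames {4,9,7}
pos 5: 9 -> hit
pos 6: 5 -> fault, evict 4, frames {7,9,5}
pos 7: 7 -> hit
pos 8: 4 -> fault, evict 9, frames {5,7,4}
At position 8, page 9 is evicted.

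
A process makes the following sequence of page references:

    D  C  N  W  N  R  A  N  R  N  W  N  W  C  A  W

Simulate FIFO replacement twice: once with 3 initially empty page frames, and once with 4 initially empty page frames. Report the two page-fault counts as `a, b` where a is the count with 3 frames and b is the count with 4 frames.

3 frames: F F F F . F F F . . F . . F F . → 10 faults.
4 frames: F F F F . F F . . . . . . F . . → 7 faults.
7 < 10: adding a frame reduced faults, as is typical.

10, 7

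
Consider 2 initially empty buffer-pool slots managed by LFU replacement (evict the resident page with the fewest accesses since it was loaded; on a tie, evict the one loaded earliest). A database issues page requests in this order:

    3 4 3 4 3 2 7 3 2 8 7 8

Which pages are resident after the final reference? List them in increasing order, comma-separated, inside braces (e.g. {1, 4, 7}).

3: miss, frames [3]
4: miss, frames [3, 4]
3: hit
4: hit
3: hit
2: miss, evict 4, frames [3, 2]
7: miss, evict 2, frames [3, 7]
3: hit
2: miss, evict 7, frames [3, 2]
8: miss, evict 2, frames [3, 8]
7: miss, evict 8, frames [3, 7]
8: miss, evict 7, frames [3, 8]

{3, 8}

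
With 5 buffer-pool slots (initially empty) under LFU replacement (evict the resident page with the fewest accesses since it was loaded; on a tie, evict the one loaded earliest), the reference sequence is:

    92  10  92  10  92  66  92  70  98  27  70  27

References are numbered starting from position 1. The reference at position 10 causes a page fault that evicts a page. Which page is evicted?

66

pos 1: 92 → miss, frames {92}
pos 2: 10 → miss, frames {92,10}
pos 3: 92 → hit
pos 4: 10 → hit
pos 5: 92 → hit
pos 6: 66 → miss, frames {92,10,66}
pos 7: 92 → hit
pos 8: 70 → miss, frames {92,10,66,70}
pos 9: 98 → miss, frames {92,10,66,70,98}
pos 10: 27 → miss, evict 66, frames {92,10,70,98,27}
At position 10, page 66 is evicted.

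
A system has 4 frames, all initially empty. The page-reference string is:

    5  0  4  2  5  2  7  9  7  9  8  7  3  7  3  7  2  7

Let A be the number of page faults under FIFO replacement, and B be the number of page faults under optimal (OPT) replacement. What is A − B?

Under FIFO: F F F F . . F F . . F . F . . . F F → 10 faults.
Under OPT: F F F F . . F F . . F . F . . . . . → 8 faults.
A − B = 10 − 8 = 2.

2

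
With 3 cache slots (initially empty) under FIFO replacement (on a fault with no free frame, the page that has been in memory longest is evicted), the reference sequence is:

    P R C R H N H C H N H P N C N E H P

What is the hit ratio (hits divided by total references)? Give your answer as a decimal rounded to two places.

P → miss, frames {P}
R → miss, frames {P,R}
C → miss, frames {P,R,C}
R → hit
H → miss, evict P, frames {R,C,H}
N → miss, evict R, frames {C,H,N}
H → hit
C → hit
H → hit
N → hit
H → hit
P → miss, evict C, frames {H,N,P}
N → hit
C → miss, evict H, frames {N,P,C}
N → hit
E → miss, evict N, frames {P,C,E}
H → miss, evict P, frames {C,E,H}
P → miss, evict C, frames {E,H,P}
Hits: 8 of 18 references → 8/18 = 0.4444.

0.44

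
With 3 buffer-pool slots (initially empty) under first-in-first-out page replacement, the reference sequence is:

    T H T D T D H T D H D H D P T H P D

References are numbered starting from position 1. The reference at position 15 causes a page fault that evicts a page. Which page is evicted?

H

pos 1: T: miss, frames {T}
pos 2: H: miss, frames {T,H}
pos 3: T: hit
pos 4: D: miss, frames {T,H,D}
pos 5: T: hit
pos 6: D: hit
pos 7: H: hit
pos 8: T: hit
pos 9: D: hit
pos 10: H: hit
pos 11: D: hit
pos 12: H: hit
pos 13: D: hit
pos 14: P: miss, evict T, frames {H,D,P}
pos 15: T: miss, evict H, frames {D,P,T}
At position 15, page H is evicted.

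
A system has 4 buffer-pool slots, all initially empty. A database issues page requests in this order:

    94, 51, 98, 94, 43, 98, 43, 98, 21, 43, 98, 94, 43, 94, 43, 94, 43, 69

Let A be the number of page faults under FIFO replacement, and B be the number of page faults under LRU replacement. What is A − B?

1

Under FIFO: F F F . F . . . F . . F . . . . . F → 7 faults.
Under LRU: F F F . F . . . F . . . . . . . . F → 6 faults.
A − B = 7 − 6 = 1.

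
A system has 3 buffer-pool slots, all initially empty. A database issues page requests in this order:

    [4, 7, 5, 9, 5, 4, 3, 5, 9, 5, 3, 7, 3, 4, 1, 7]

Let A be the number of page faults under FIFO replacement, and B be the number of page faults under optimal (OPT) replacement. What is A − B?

Under FIFO: F F F F . F F F F . . F F F F F → 13 faults.
Under OPT: F F F F . . F . . . . F . F F . → 8 faults.
A − B = 13 − 8 = 5.

5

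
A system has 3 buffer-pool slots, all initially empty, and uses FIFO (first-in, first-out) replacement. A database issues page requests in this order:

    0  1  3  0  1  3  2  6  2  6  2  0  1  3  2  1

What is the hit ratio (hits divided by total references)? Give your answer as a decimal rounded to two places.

0: fault, frames {0}
1: fault, frames {0,1}
3: fault, frames {0,1,3}
0: hit
1: hit
3: hit
2: fault, evict 0, frames {1,3,2}
6: fault, evict 1, frames {3,2,6}
2: hit
6: hit
2: hit
0: fault, evict 3, frames {2,6,0}
1: fault, evict 2, frames {6,0,1}
3: fault, evict 6, frames {0,1,3}
2: fault, evict 0, frames {1,3,2}
1: hit
Hits: 7 of 16 references → 7/16 = 0.4375.

0.44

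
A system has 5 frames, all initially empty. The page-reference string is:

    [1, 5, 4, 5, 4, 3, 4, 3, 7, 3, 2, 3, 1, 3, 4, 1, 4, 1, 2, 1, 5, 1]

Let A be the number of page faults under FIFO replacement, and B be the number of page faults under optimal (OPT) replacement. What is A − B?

2

Under FIFO: F F F . . F . . F . F . F . . . . . . . F . → 8 faults.
Under OPT: F F F . . F . . F . F . . . . . . . . . . . → 6 faults.
A − B = 8 − 6 = 2.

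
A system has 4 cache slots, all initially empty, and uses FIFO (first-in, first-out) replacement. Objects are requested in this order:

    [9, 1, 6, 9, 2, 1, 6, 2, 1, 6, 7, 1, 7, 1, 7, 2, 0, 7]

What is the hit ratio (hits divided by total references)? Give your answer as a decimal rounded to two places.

9 -> miss, frames {9}
1 -> miss, frames {9,1}
6 -> miss, frames {9,1,6}
9 -> hit
2 -> miss, frames {9,1,6,2}
1 -> hit
6 -> hit
2 -> hit
1 -> hit
6 -> hit
7 -> miss, evict 9, frames {1,6,2,7}
1 -> hit
7 -> hit
1 -> hit
7 -> hit
2 -> hit
0 -> miss, evict 1, frames {6,2,7,0}
7 -> hit
Hits: 12 of 18 references → 12/18 = 0.6667.

0.67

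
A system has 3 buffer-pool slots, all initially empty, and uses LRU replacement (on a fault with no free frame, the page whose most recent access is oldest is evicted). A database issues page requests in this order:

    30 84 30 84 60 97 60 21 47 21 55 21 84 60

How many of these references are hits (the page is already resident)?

5

30 → fault, frames {30}
84 → fault, frames {30,84}
30 → hit
84 → hit
60 → fault, frames {30,84,60}
97 → fault, evict 30, frames {84,60,97}
60 → hit
21 → fault, evict 84, frames {97,60,21}
47 → fault, evict 97, frames {60,21,47}
21 → hit
55 → fault, evict 60, frames {47,21,55}
21 → hit
84 → fault, evict 47, frames {55,21,84}
60 → fault, evict 55, frames {21,84,60}
Hits: 5.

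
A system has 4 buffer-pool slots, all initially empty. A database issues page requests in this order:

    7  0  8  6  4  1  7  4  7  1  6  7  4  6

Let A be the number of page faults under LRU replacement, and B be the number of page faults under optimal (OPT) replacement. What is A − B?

Under LRU: F F F F F F F . . . . . . . → 7 faults.
Under OPT: F F F F F F . . . . . . . . → 6 faults.
A − B = 7 − 6 = 1.

1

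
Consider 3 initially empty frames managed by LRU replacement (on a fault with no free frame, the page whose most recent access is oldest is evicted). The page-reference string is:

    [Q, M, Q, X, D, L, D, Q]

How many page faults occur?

6

Q -> miss, frames (Q)
M -> miss, frames (Q M)
Q -> hit
X -> miss, frames (M Q X)
D -> miss, evict M, frames (Q X D)
L -> miss, evict Q, frames (X D L)
D -> hit
Q -> miss, evict X, frames (L D Q)
Page faults: 6.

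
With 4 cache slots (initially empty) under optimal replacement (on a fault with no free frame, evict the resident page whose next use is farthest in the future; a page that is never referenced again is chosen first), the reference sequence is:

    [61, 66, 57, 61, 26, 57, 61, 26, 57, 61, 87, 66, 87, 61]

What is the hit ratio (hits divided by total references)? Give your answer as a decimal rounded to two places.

61: miss, frames [61]
66: miss, frames [61, 66]
57: miss, frames [61, 66, 57]
61: hit
26: miss, frames [61, 66, 57, 26]
57: hit
61: hit
26: hit
57: hit
61: hit
87: miss, evict 26, frames [61, 66, 57, 87]
66: hit
87: hit
61: hit
Hits: 9 of 14 references → 9/14 = 0.6429.

0.64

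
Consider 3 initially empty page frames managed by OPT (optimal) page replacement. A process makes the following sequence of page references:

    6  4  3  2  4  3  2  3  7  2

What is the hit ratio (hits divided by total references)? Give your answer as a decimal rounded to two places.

6: miss, frames {6}
4: miss, frames {6,4}
3: miss, frames {6,4,3}
2: miss, evict 6, frames {4,3,2}
4: hit
3: hit
2: hit
3: hit
7: miss, evict 3, frames {4,2,7}
2: hit
Hits: 5 of 10 references → 5/10 = 0.5000.

0.50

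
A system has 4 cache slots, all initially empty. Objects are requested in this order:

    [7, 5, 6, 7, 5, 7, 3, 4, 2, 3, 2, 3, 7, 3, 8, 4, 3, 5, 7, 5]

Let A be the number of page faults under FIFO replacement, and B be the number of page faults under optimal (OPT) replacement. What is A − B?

2

Under FIFO: F F F . . . F F F . . . F . F . F F . . → 10 faults.
Under OPT: F F F . . . F F F . . . . . F . . F . . → 8 faults.
A − B = 10 − 8 = 2.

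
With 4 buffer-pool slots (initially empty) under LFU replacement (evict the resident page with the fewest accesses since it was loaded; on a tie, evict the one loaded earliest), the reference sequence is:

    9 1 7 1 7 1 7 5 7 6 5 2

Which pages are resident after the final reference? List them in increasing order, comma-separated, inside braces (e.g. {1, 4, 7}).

{1, 2, 5, 7}

9 -> miss, frames {9}
1 -> miss, frames {9,1}
7 -> miss, frames {9,1,7}
1 -> hit
7 -> hit
1 -> hit
7 -> hit
5 -> miss, frames {9,1,7,5}
7 -> hit
6 -> miss, evict 9, frames {1,7,5,6}
5 -> hit
2 -> miss, evict 6, frames {1,7,5,2}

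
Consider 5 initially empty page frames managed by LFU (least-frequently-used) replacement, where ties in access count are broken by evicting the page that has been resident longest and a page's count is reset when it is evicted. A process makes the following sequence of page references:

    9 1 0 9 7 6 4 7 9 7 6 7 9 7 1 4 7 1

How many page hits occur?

9: miss, frames (9)
1: miss, frames (9 1)
0: miss, frames (9 1 0)
9: hit
7: miss, frames (9 1 0 7)
6: miss, frames (9 1 0 7 6)
4: miss, evict 1, frames (9 0 7 6 4)
7: hit
9: hit
7: hit
6: hit
7: hit
9: hit
7: hit
1: miss, evict 0, frames (9 7 6 4 1)
4: hit
7: hit
1: hit
Hits: 11.

11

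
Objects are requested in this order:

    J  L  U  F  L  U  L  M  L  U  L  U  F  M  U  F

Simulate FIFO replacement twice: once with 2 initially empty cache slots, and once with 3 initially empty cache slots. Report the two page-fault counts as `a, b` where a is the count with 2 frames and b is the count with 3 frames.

2 frames: F F F F F F . F F F . . F F F F → 13 faults.
3 frames: F F F F . . . F F F . . F F . . → 9 faults.
9 < 13: adding a frame reduced faults, as is typical.

13, 9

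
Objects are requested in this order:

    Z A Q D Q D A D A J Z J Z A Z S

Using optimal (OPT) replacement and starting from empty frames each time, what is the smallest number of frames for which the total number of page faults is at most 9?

f=1: 16 faults
f=2: 9 faults
f=3: 7 faults
f=4: 6 faults
f=5: 6 faults
f=6: 6 faults
Smallest f with faults ≤ 9 is 2.

2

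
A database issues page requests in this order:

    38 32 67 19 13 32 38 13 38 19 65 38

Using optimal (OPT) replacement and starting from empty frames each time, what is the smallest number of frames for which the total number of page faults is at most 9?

2

f=1: 12 faults
f=2: 8 faults
f=3: 7 faults
f=4: 6 faults
f=5: 6 faults
f=6: 6 faults
Smallest f with faults ≤ 9 is 2.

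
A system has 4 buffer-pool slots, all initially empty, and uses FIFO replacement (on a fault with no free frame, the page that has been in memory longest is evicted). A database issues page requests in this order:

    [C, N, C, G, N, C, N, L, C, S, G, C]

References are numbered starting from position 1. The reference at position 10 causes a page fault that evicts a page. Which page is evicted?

C

pos 1: C: miss, frames (C)
pos 2: N: miss, frames (C N)
pos 3: C: hit
pos 4: G: miss, frames (C N G)
pos 5: N: hit
pos 6: C: hit
pos 7: N: hit
pos 8: L: miss, frames (C N G L)
pos 9: C: hit
pos 10: S: miss, evict C, frames (N G L S)
At position 10, page C is evicted.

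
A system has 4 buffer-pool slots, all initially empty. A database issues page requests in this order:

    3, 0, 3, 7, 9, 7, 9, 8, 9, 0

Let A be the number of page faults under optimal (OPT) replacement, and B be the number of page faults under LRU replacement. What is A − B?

Under OPT: F F . F F . . F . . → 5 faults.
Under LRU: F F . F F . . F . F → 6 faults.
A − B = 5 − 6 = -1.

-1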